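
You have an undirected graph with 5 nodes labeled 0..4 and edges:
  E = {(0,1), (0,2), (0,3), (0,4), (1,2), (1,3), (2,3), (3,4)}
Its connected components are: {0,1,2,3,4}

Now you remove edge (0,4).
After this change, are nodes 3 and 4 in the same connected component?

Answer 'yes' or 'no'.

Answer: yes

Derivation:
Initial components: {0,1,2,3,4}
Removing edge (0,4): not a bridge — component count unchanged at 1.
New components: {0,1,2,3,4}
Are 3 and 4 in the same component? yes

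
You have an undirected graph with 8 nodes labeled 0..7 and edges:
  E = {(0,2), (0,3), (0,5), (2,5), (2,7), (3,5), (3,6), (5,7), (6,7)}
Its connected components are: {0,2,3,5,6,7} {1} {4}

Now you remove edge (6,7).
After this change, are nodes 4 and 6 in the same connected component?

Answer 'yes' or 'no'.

Initial components: {0,2,3,5,6,7} {1} {4}
Removing edge (6,7): not a bridge — component count unchanged at 3.
New components: {0,2,3,5,6,7} {1} {4}
Are 4 and 6 in the same component? no

Answer: no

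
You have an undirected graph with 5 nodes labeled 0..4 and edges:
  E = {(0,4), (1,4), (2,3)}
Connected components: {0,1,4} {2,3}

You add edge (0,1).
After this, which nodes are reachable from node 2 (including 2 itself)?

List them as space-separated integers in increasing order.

Before: nodes reachable from 2: {2,3}
Adding (0,1): both endpoints already in same component. Reachability from 2 unchanged.
After: nodes reachable from 2: {2,3}

Answer: 2 3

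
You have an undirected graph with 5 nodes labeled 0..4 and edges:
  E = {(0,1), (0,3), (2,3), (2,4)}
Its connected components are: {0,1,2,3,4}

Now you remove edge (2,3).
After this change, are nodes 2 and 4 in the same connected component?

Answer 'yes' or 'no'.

Answer: yes

Derivation:
Initial components: {0,1,2,3,4}
Removing edge (2,3): it was a bridge — component count 1 -> 2.
New components: {0,1,3} {2,4}
Are 2 and 4 in the same component? yes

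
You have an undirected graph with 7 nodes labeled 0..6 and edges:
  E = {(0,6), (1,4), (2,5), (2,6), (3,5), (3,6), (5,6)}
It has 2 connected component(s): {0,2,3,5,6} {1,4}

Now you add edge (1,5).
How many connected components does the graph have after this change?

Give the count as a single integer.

Answer: 1

Derivation:
Initial component count: 2
Add (1,5): merges two components. Count decreases: 2 -> 1.
New component count: 1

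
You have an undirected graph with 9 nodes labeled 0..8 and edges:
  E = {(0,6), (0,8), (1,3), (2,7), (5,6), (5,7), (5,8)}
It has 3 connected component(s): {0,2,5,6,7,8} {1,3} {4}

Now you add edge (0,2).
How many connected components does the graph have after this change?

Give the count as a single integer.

Initial component count: 3
Add (0,2): endpoints already in same component. Count unchanged: 3.
New component count: 3

Answer: 3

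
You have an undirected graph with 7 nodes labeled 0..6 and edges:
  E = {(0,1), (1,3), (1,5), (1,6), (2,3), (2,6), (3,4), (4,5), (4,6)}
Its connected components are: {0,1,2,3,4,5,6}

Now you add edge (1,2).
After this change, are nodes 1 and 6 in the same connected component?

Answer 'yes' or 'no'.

Answer: yes

Derivation:
Initial components: {0,1,2,3,4,5,6}
Adding edge (1,2): both already in same component {0,1,2,3,4,5,6}. No change.
New components: {0,1,2,3,4,5,6}
Are 1 and 6 in the same component? yes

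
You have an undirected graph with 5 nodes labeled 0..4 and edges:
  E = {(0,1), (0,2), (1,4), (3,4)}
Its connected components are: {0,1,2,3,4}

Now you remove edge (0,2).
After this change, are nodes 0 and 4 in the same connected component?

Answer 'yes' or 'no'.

Answer: yes

Derivation:
Initial components: {0,1,2,3,4}
Removing edge (0,2): it was a bridge — component count 1 -> 2.
New components: {0,1,3,4} {2}
Are 0 and 4 in the same component? yes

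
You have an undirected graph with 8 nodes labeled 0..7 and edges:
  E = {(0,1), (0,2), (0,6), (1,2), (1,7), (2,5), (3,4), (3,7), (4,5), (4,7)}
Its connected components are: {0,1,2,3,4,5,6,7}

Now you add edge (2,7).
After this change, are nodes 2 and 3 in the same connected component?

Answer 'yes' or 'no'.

Initial components: {0,1,2,3,4,5,6,7}
Adding edge (2,7): both already in same component {0,1,2,3,4,5,6,7}. No change.
New components: {0,1,2,3,4,5,6,7}
Are 2 and 3 in the same component? yes

Answer: yes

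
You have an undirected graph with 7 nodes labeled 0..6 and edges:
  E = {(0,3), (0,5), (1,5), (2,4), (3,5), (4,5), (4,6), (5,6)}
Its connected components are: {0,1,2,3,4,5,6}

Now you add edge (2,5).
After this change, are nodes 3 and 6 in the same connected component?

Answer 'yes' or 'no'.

Answer: yes

Derivation:
Initial components: {0,1,2,3,4,5,6}
Adding edge (2,5): both already in same component {0,1,2,3,4,5,6}. No change.
New components: {0,1,2,3,4,5,6}
Are 3 and 6 in the same component? yes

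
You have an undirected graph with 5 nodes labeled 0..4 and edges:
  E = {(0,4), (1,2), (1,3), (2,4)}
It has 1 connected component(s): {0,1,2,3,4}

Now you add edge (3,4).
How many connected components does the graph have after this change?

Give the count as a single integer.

Answer: 1

Derivation:
Initial component count: 1
Add (3,4): endpoints already in same component. Count unchanged: 1.
New component count: 1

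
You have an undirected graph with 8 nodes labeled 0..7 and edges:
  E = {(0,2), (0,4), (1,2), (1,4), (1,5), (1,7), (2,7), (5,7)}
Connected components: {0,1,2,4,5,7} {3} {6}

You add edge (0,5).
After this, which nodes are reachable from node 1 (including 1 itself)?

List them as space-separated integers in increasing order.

Answer: 0 1 2 4 5 7

Derivation:
Before: nodes reachable from 1: {0,1,2,4,5,7}
Adding (0,5): both endpoints already in same component. Reachability from 1 unchanged.
After: nodes reachable from 1: {0,1,2,4,5,7}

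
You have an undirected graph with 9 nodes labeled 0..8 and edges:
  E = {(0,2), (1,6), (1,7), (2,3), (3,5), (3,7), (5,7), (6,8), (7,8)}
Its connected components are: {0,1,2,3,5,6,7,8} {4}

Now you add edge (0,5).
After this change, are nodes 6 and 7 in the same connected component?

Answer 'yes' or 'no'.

Answer: yes

Derivation:
Initial components: {0,1,2,3,5,6,7,8} {4}
Adding edge (0,5): both already in same component {0,1,2,3,5,6,7,8}. No change.
New components: {0,1,2,3,5,6,7,8} {4}
Are 6 and 7 in the same component? yes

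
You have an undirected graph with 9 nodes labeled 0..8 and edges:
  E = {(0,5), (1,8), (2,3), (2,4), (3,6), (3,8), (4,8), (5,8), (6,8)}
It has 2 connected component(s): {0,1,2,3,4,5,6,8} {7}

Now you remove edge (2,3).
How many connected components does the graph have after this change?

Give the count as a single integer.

Answer: 2

Derivation:
Initial component count: 2
Remove (2,3): not a bridge. Count unchanged: 2.
  After removal, components: {0,1,2,3,4,5,6,8} {7}
New component count: 2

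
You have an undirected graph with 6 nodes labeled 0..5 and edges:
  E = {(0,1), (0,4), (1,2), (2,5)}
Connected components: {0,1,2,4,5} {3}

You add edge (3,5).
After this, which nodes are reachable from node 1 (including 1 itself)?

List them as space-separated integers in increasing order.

Before: nodes reachable from 1: {0,1,2,4,5}
Adding (3,5): merges 1's component with another. Reachability grows.
After: nodes reachable from 1: {0,1,2,3,4,5}

Answer: 0 1 2 3 4 5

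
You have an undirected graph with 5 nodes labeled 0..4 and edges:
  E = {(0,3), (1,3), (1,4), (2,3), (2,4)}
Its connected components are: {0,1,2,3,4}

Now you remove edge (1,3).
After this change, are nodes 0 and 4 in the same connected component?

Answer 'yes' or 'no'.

Initial components: {0,1,2,3,4}
Removing edge (1,3): not a bridge — component count unchanged at 1.
New components: {0,1,2,3,4}
Are 0 and 4 in the same component? yes

Answer: yes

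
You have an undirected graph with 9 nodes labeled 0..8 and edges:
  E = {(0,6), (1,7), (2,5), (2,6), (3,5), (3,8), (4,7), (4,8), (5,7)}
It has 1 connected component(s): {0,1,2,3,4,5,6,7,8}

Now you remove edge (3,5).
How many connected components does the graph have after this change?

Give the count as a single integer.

Answer: 1

Derivation:
Initial component count: 1
Remove (3,5): not a bridge. Count unchanged: 1.
  After removal, components: {0,1,2,3,4,5,6,7,8}
New component count: 1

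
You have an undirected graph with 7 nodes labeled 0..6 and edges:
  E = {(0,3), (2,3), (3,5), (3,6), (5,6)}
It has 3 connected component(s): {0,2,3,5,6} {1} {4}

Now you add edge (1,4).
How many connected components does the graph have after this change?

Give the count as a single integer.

Answer: 2

Derivation:
Initial component count: 3
Add (1,4): merges two components. Count decreases: 3 -> 2.
New component count: 2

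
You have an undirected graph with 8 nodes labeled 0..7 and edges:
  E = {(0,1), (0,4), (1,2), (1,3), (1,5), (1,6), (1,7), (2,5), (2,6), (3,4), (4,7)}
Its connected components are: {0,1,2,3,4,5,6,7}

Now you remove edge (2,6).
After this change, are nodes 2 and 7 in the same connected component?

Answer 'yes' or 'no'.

Answer: yes

Derivation:
Initial components: {0,1,2,3,4,5,6,7}
Removing edge (2,6): not a bridge — component count unchanged at 1.
New components: {0,1,2,3,4,5,6,7}
Are 2 and 7 in the same component? yes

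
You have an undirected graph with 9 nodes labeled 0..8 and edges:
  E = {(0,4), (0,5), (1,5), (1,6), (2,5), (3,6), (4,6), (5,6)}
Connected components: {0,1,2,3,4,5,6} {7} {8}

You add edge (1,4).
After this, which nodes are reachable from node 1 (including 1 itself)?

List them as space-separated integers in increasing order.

Before: nodes reachable from 1: {0,1,2,3,4,5,6}
Adding (1,4): both endpoints already in same component. Reachability from 1 unchanged.
After: nodes reachable from 1: {0,1,2,3,4,5,6}

Answer: 0 1 2 3 4 5 6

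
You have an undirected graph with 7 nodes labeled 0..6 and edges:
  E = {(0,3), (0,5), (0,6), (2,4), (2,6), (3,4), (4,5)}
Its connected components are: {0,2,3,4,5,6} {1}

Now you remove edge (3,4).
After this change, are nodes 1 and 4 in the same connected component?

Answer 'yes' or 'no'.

Answer: no

Derivation:
Initial components: {0,2,3,4,5,6} {1}
Removing edge (3,4): not a bridge — component count unchanged at 2.
New components: {0,2,3,4,5,6} {1}
Are 1 and 4 in the same component? no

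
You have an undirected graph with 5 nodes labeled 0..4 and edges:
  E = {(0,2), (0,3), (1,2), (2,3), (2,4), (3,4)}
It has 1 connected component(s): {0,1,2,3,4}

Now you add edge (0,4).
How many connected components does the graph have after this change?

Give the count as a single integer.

Answer: 1

Derivation:
Initial component count: 1
Add (0,4): endpoints already in same component. Count unchanged: 1.
New component count: 1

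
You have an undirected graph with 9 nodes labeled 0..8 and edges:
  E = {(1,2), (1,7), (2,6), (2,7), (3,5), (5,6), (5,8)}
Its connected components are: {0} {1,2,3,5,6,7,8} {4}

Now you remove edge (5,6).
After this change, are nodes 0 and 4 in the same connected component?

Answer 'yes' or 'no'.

Answer: no

Derivation:
Initial components: {0} {1,2,3,5,6,7,8} {4}
Removing edge (5,6): it was a bridge — component count 3 -> 4.
New components: {0} {1,2,6,7} {3,5,8} {4}
Are 0 and 4 in the same component? no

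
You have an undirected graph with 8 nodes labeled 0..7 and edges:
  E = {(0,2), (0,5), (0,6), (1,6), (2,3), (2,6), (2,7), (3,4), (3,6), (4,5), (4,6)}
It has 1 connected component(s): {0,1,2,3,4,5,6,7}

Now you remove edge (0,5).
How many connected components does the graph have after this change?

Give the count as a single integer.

Initial component count: 1
Remove (0,5): not a bridge. Count unchanged: 1.
  After removal, components: {0,1,2,3,4,5,6,7}
New component count: 1

Answer: 1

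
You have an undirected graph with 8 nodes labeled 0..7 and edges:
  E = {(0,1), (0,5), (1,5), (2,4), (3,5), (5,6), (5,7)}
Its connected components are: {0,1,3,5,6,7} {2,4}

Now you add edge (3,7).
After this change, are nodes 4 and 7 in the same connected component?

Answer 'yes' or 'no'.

Initial components: {0,1,3,5,6,7} {2,4}
Adding edge (3,7): both already in same component {0,1,3,5,6,7}. No change.
New components: {0,1,3,5,6,7} {2,4}
Are 4 and 7 in the same component? no

Answer: no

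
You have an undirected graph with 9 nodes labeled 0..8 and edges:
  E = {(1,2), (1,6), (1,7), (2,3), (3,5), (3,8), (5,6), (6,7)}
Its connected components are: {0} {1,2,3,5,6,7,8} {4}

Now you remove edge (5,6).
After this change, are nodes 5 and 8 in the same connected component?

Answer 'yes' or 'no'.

Answer: yes

Derivation:
Initial components: {0} {1,2,3,5,6,7,8} {4}
Removing edge (5,6): not a bridge — component count unchanged at 3.
New components: {0} {1,2,3,5,6,7,8} {4}
Are 5 and 8 in the same component? yes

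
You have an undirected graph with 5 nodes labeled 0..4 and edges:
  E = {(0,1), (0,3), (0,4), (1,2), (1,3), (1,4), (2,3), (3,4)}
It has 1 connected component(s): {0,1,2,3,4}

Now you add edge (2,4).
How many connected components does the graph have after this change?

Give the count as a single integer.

Answer: 1

Derivation:
Initial component count: 1
Add (2,4): endpoints already in same component. Count unchanged: 1.
New component count: 1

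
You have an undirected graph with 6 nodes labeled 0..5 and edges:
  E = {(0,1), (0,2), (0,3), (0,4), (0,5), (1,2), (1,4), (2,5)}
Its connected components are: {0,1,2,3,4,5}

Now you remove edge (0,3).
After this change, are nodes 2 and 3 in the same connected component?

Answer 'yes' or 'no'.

Initial components: {0,1,2,3,4,5}
Removing edge (0,3): it was a bridge — component count 1 -> 2.
New components: {0,1,2,4,5} {3}
Are 2 and 3 in the same component? no

Answer: no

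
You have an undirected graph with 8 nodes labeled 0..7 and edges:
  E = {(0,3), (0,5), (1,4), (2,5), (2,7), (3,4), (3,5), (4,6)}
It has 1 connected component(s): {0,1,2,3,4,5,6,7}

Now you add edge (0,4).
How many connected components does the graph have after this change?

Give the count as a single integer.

Initial component count: 1
Add (0,4): endpoints already in same component. Count unchanged: 1.
New component count: 1

Answer: 1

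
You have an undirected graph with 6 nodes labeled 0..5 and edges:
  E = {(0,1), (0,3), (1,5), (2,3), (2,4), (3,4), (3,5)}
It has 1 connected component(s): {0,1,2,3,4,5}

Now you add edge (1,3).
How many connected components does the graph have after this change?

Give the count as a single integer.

Initial component count: 1
Add (1,3): endpoints already in same component. Count unchanged: 1.
New component count: 1

Answer: 1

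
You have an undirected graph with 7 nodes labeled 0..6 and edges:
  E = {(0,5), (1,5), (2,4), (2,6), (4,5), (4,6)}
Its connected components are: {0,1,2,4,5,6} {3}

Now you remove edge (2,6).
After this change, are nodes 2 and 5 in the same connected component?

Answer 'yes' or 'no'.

Answer: yes

Derivation:
Initial components: {0,1,2,4,5,6} {3}
Removing edge (2,6): not a bridge — component count unchanged at 2.
New components: {0,1,2,4,5,6} {3}
Are 2 and 5 in the same component? yes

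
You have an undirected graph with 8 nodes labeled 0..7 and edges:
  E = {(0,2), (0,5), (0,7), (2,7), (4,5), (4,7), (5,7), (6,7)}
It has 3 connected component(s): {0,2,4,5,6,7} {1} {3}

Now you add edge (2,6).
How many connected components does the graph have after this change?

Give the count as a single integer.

Initial component count: 3
Add (2,6): endpoints already in same component. Count unchanged: 3.
New component count: 3

Answer: 3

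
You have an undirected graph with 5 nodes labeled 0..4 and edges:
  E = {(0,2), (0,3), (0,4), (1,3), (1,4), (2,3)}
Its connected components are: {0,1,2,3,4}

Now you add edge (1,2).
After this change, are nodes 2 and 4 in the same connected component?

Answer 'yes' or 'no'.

Initial components: {0,1,2,3,4}
Adding edge (1,2): both already in same component {0,1,2,3,4}. No change.
New components: {0,1,2,3,4}
Are 2 and 4 in the same component? yes

Answer: yes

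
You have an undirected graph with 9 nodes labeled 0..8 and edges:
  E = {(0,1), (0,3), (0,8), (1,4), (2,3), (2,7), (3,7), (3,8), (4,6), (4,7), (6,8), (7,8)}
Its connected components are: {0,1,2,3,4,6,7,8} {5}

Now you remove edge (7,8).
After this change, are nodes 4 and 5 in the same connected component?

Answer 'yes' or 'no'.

Answer: no

Derivation:
Initial components: {0,1,2,3,4,6,7,8} {5}
Removing edge (7,8): not a bridge — component count unchanged at 2.
New components: {0,1,2,3,4,6,7,8} {5}
Are 4 and 5 in the same component? no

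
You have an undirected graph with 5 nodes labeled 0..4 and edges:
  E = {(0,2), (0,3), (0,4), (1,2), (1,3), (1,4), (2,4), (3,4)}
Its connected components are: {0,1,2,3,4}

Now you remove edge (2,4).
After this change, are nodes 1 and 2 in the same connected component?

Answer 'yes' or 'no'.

Initial components: {0,1,2,3,4}
Removing edge (2,4): not a bridge — component count unchanged at 1.
New components: {0,1,2,3,4}
Are 1 and 2 in the same component? yes

Answer: yes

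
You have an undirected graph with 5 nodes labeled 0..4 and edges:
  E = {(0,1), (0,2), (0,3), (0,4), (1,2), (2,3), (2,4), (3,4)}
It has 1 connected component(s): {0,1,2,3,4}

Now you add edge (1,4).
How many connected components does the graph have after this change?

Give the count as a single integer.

Answer: 1

Derivation:
Initial component count: 1
Add (1,4): endpoints already in same component. Count unchanged: 1.
New component count: 1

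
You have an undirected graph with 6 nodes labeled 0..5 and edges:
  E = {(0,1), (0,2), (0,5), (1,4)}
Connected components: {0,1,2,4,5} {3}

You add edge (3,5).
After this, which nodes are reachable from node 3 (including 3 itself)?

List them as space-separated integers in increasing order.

Before: nodes reachable from 3: {3}
Adding (3,5): merges 3's component with another. Reachability grows.
After: nodes reachable from 3: {0,1,2,3,4,5}

Answer: 0 1 2 3 4 5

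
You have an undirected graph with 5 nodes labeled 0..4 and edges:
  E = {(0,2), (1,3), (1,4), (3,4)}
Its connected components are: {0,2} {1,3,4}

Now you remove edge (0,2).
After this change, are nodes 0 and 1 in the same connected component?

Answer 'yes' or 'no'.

Answer: no

Derivation:
Initial components: {0,2} {1,3,4}
Removing edge (0,2): it was a bridge — component count 2 -> 3.
New components: {0} {1,3,4} {2}
Are 0 and 1 in the same component? no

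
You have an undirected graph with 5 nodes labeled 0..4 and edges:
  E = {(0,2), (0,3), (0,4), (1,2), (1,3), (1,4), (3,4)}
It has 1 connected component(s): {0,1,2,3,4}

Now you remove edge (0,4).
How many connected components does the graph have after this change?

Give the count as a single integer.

Initial component count: 1
Remove (0,4): not a bridge. Count unchanged: 1.
  After removal, components: {0,1,2,3,4}
New component count: 1

Answer: 1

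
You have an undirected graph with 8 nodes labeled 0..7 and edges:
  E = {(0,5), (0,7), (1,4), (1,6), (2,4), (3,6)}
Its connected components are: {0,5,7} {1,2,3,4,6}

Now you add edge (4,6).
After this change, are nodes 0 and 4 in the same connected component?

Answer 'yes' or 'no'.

Initial components: {0,5,7} {1,2,3,4,6}
Adding edge (4,6): both already in same component {1,2,3,4,6}. No change.
New components: {0,5,7} {1,2,3,4,6}
Are 0 and 4 in the same component? no

Answer: no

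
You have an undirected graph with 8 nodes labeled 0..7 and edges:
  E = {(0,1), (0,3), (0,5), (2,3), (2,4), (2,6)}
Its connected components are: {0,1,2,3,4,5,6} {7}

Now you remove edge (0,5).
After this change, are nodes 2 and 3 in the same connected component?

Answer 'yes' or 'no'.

Initial components: {0,1,2,3,4,5,6} {7}
Removing edge (0,5): it was a bridge — component count 2 -> 3.
New components: {0,1,2,3,4,6} {5} {7}
Are 2 and 3 in the same component? yes

Answer: yes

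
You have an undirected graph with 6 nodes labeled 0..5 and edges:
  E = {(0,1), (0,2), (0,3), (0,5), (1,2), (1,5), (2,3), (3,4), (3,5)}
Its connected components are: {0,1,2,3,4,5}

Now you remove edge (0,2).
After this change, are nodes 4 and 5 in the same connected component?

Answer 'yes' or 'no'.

Initial components: {0,1,2,3,4,5}
Removing edge (0,2): not a bridge — component count unchanged at 1.
New components: {0,1,2,3,4,5}
Are 4 and 5 in the same component? yes

Answer: yes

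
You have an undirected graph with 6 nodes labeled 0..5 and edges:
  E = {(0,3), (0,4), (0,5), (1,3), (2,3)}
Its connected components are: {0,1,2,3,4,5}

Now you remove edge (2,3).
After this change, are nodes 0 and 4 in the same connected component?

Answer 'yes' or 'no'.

Initial components: {0,1,2,3,4,5}
Removing edge (2,3): it was a bridge — component count 1 -> 2.
New components: {0,1,3,4,5} {2}
Are 0 and 4 in the same component? yes

Answer: yes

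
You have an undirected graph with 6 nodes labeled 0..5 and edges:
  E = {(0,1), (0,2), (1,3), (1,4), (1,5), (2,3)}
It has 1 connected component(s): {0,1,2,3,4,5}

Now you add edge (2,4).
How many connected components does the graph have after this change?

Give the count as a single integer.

Answer: 1

Derivation:
Initial component count: 1
Add (2,4): endpoints already in same component. Count unchanged: 1.
New component count: 1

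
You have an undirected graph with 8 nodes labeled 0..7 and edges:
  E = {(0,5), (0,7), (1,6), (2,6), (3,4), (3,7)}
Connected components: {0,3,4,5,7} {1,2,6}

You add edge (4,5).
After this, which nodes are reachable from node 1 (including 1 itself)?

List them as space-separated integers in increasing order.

Before: nodes reachable from 1: {1,2,6}
Adding (4,5): both endpoints already in same component. Reachability from 1 unchanged.
After: nodes reachable from 1: {1,2,6}

Answer: 1 2 6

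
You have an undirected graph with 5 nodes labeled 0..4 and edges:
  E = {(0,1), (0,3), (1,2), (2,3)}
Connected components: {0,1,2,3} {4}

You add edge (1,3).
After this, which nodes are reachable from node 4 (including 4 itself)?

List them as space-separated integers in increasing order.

Before: nodes reachable from 4: {4}
Adding (1,3): both endpoints already in same component. Reachability from 4 unchanged.
After: nodes reachable from 4: {4}

Answer: 4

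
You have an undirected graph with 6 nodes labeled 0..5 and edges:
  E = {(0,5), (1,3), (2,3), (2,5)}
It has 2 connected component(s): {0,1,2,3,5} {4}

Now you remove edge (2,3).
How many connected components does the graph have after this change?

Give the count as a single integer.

Initial component count: 2
Remove (2,3): it was a bridge. Count increases: 2 -> 3.
  After removal, components: {0,2,5} {1,3} {4}
New component count: 3

Answer: 3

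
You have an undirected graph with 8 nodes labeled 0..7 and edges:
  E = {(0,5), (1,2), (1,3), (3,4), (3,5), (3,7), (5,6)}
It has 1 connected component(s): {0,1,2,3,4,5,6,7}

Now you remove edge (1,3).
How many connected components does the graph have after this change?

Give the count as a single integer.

Initial component count: 1
Remove (1,3): it was a bridge. Count increases: 1 -> 2.
  After removal, components: {0,3,4,5,6,7} {1,2}
New component count: 2

Answer: 2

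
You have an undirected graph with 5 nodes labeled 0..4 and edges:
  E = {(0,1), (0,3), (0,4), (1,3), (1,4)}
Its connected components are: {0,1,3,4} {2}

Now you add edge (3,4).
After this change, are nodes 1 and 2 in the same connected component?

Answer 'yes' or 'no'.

Answer: no

Derivation:
Initial components: {0,1,3,4} {2}
Adding edge (3,4): both already in same component {0,1,3,4}. No change.
New components: {0,1,3,4} {2}
Are 1 and 2 in the same component? no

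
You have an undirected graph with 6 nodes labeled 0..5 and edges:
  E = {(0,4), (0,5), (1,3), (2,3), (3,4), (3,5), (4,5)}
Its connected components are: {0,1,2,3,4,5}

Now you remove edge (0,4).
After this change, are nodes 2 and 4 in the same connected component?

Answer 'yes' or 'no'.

Answer: yes

Derivation:
Initial components: {0,1,2,3,4,5}
Removing edge (0,4): not a bridge — component count unchanged at 1.
New components: {0,1,2,3,4,5}
Are 2 and 4 in the same component? yes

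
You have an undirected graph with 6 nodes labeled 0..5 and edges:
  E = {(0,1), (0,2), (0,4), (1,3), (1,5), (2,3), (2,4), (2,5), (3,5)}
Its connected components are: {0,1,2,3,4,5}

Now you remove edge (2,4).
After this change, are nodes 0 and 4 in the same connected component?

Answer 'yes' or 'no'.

Initial components: {0,1,2,3,4,5}
Removing edge (2,4): not a bridge — component count unchanged at 1.
New components: {0,1,2,3,4,5}
Are 0 and 4 in the same component? yes

Answer: yes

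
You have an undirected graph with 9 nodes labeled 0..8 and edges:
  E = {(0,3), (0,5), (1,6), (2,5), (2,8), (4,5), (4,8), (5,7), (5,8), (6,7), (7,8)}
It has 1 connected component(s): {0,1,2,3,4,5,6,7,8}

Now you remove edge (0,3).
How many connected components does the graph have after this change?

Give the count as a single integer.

Initial component count: 1
Remove (0,3): it was a bridge. Count increases: 1 -> 2.
  After removal, components: {0,1,2,4,5,6,7,8} {3}
New component count: 2

Answer: 2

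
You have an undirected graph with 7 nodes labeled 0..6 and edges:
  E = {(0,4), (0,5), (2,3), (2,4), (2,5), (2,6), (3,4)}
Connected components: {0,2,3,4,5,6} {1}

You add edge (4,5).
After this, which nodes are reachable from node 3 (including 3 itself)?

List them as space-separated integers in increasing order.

Answer: 0 2 3 4 5 6

Derivation:
Before: nodes reachable from 3: {0,2,3,4,5,6}
Adding (4,5): both endpoints already in same component. Reachability from 3 unchanged.
After: nodes reachable from 3: {0,2,3,4,5,6}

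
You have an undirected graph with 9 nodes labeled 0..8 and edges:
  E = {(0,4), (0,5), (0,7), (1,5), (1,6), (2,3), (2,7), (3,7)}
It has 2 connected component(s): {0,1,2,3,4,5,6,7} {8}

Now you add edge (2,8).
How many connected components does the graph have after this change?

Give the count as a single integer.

Answer: 1

Derivation:
Initial component count: 2
Add (2,8): merges two components. Count decreases: 2 -> 1.
New component count: 1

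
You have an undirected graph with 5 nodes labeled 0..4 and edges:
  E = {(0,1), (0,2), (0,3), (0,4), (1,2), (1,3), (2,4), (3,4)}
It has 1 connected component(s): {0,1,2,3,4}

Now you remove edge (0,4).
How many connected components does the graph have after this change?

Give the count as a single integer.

Answer: 1

Derivation:
Initial component count: 1
Remove (0,4): not a bridge. Count unchanged: 1.
  After removal, components: {0,1,2,3,4}
New component count: 1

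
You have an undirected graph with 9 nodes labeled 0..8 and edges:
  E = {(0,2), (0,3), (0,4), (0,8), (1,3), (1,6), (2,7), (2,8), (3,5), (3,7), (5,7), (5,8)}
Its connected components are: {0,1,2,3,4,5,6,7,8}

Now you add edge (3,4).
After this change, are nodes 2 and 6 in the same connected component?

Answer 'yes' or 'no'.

Initial components: {0,1,2,3,4,5,6,7,8}
Adding edge (3,4): both already in same component {0,1,2,3,4,5,6,7,8}. No change.
New components: {0,1,2,3,4,5,6,7,8}
Are 2 and 6 in the same component? yes

Answer: yes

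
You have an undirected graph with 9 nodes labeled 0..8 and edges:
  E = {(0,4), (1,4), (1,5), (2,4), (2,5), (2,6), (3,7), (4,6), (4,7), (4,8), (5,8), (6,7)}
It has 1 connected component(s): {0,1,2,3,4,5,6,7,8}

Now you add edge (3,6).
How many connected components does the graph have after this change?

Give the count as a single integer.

Initial component count: 1
Add (3,6): endpoints already in same component. Count unchanged: 1.
New component count: 1

Answer: 1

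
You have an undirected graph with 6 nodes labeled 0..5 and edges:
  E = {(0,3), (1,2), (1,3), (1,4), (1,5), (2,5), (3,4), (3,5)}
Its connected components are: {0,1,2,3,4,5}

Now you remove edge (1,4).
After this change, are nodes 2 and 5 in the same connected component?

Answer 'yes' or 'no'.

Initial components: {0,1,2,3,4,5}
Removing edge (1,4): not a bridge — component count unchanged at 1.
New components: {0,1,2,3,4,5}
Are 2 and 5 in the same component? yes

Answer: yes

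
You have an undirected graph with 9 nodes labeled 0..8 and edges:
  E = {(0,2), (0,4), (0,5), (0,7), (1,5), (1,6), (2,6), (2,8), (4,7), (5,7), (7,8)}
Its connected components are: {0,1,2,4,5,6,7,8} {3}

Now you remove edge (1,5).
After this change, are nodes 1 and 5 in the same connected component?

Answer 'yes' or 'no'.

Answer: yes

Derivation:
Initial components: {0,1,2,4,5,6,7,8} {3}
Removing edge (1,5): not a bridge — component count unchanged at 2.
New components: {0,1,2,4,5,6,7,8} {3}
Are 1 and 5 in the same component? yes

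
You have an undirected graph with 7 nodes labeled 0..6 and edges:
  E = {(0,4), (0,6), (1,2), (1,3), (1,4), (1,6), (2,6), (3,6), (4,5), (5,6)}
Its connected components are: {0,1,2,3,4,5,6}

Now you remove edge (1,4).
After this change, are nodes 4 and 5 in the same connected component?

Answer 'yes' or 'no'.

Answer: yes

Derivation:
Initial components: {0,1,2,3,4,5,6}
Removing edge (1,4): not a bridge — component count unchanged at 1.
New components: {0,1,2,3,4,5,6}
Are 4 and 5 in the same component? yes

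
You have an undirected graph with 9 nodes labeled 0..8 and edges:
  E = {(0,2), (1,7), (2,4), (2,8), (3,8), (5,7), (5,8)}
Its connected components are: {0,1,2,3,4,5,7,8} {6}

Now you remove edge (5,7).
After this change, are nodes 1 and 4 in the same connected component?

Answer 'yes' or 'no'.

Answer: no

Derivation:
Initial components: {0,1,2,3,4,5,7,8} {6}
Removing edge (5,7): it was a bridge — component count 2 -> 3.
New components: {0,2,3,4,5,8} {1,7} {6}
Are 1 and 4 in the same component? no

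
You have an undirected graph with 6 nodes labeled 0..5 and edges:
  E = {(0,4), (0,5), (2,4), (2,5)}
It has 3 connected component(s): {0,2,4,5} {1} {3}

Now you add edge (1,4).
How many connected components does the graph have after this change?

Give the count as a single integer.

Initial component count: 3
Add (1,4): merges two components. Count decreases: 3 -> 2.
New component count: 2

Answer: 2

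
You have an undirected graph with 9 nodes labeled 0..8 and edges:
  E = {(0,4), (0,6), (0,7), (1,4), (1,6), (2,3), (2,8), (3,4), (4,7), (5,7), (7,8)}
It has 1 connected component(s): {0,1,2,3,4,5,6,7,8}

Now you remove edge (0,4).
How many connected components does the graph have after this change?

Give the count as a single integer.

Answer: 1

Derivation:
Initial component count: 1
Remove (0,4): not a bridge. Count unchanged: 1.
  After removal, components: {0,1,2,3,4,5,6,7,8}
New component count: 1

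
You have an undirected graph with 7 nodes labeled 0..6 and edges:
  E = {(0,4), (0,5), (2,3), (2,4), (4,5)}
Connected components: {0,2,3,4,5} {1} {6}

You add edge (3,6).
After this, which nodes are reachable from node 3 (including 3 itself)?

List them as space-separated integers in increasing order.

Before: nodes reachable from 3: {0,2,3,4,5}
Adding (3,6): merges 3's component with another. Reachability grows.
After: nodes reachable from 3: {0,2,3,4,5,6}

Answer: 0 2 3 4 5 6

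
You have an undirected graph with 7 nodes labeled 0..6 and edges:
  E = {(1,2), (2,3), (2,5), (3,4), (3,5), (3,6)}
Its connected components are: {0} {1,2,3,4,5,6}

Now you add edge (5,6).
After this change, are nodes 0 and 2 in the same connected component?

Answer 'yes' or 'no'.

Answer: no

Derivation:
Initial components: {0} {1,2,3,4,5,6}
Adding edge (5,6): both already in same component {1,2,3,4,5,6}. No change.
New components: {0} {1,2,3,4,5,6}
Are 0 and 2 in the same component? no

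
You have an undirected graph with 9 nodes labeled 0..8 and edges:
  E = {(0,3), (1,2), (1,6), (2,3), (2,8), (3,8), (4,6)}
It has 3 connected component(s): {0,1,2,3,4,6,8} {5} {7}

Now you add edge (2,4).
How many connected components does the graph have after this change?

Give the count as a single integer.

Answer: 3

Derivation:
Initial component count: 3
Add (2,4): endpoints already in same component. Count unchanged: 3.
New component count: 3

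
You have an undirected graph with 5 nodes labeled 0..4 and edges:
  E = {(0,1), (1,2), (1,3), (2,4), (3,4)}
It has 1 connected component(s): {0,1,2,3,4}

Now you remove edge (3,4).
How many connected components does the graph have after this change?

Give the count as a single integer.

Answer: 1

Derivation:
Initial component count: 1
Remove (3,4): not a bridge. Count unchanged: 1.
  After removal, components: {0,1,2,3,4}
New component count: 1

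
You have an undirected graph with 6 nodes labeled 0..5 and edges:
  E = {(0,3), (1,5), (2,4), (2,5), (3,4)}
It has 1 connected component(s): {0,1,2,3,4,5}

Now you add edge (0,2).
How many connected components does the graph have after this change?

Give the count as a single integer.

Answer: 1

Derivation:
Initial component count: 1
Add (0,2): endpoints already in same component. Count unchanged: 1.
New component count: 1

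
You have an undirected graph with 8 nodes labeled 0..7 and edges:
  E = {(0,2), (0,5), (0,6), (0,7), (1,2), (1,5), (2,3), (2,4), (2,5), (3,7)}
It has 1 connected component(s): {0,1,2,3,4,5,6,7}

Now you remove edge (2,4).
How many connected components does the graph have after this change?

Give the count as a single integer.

Answer: 2

Derivation:
Initial component count: 1
Remove (2,4): it was a bridge. Count increases: 1 -> 2.
  After removal, components: {0,1,2,3,5,6,7} {4}
New component count: 2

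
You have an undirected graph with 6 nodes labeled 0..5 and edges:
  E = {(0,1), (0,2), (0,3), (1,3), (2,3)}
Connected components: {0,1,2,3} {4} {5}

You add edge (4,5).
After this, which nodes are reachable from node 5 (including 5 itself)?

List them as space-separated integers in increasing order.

Answer: 4 5

Derivation:
Before: nodes reachable from 5: {5}
Adding (4,5): merges 5's component with another. Reachability grows.
After: nodes reachable from 5: {4,5}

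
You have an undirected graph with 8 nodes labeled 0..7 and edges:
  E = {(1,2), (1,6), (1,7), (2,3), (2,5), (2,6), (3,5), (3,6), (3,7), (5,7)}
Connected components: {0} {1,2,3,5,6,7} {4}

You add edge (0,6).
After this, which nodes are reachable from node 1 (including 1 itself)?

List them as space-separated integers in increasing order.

Before: nodes reachable from 1: {1,2,3,5,6,7}
Adding (0,6): merges 1's component with another. Reachability grows.
After: nodes reachable from 1: {0,1,2,3,5,6,7}

Answer: 0 1 2 3 5 6 7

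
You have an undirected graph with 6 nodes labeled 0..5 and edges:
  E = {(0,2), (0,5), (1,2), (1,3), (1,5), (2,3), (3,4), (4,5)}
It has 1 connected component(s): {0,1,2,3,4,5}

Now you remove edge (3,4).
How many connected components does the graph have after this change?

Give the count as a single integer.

Initial component count: 1
Remove (3,4): not a bridge. Count unchanged: 1.
  After removal, components: {0,1,2,3,4,5}
New component count: 1

Answer: 1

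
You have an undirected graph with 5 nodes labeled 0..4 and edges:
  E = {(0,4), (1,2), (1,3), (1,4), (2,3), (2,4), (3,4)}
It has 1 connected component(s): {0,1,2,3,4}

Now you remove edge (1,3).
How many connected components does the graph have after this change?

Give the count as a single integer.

Answer: 1

Derivation:
Initial component count: 1
Remove (1,3): not a bridge. Count unchanged: 1.
  After removal, components: {0,1,2,3,4}
New component count: 1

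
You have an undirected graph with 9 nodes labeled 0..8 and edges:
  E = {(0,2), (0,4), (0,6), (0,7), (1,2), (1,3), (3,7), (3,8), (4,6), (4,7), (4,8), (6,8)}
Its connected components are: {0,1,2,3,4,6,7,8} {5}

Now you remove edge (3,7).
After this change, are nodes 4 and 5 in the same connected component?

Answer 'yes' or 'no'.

Initial components: {0,1,2,3,4,6,7,8} {5}
Removing edge (3,7): not a bridge — component count unchanged at 2.
New components: {0,1,2,3,4,6,7,8} {5}
Are 4 and 5 in the same component? no

Answer: no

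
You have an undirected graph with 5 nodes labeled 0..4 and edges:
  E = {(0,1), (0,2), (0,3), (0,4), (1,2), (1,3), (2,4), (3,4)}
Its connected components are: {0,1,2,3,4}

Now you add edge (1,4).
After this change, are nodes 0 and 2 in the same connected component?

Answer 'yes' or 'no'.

Initial components: {0,1,2,3,4}
Adding edge (1,4): both already in same component {0,1,2,3,4}. No change.
New components: {0,1,2,3,4}
Are 0 and 2 in the same component? yes

Answer: yes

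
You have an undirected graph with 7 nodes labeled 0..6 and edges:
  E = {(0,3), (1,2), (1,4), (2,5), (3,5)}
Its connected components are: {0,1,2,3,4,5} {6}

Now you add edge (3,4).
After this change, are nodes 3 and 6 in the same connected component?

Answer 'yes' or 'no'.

Answer: no

Derivation:
Initial components: {0,1,2,3,4,5} {6}
Adding edge (3,4): both already in same component {0,1,2,3,4,5}. No change.
New components: {0,1,2,3,4,5} {6}
Are 3 and 6 in the same component? no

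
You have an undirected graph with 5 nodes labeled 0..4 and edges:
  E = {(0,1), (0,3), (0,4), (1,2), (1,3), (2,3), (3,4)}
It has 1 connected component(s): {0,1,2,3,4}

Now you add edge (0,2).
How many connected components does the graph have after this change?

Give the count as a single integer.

Answer: 1

Derivation:
Initial component count: 1
Add (0,2): endpoints already in same component. Count unchanged: 1.
New component count: 1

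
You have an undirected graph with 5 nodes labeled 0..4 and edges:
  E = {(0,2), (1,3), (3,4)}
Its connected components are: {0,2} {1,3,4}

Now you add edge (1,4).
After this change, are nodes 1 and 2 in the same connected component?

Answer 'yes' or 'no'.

Answer: no

Derivation:
Initial components: {0,2} {1,3,4}
Adding edge (1,4): both already in same component {1,3,4}. No change.
New components: {0,2} {1,3,4}
Are 1 and 2 in the same component? no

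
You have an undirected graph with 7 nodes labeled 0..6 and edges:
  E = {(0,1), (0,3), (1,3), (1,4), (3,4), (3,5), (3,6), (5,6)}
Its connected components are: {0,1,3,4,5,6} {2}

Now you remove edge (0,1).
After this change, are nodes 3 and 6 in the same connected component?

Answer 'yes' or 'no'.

Answer: yes

Derivation:
Initial components: {0,1,3,4,5,6} {2}
Removing edge (0,1): not a bridge — component count unchanged at 2.
New components: {0,1,3,4,5,6} {2}
Are 3 and 6 in the same component? yes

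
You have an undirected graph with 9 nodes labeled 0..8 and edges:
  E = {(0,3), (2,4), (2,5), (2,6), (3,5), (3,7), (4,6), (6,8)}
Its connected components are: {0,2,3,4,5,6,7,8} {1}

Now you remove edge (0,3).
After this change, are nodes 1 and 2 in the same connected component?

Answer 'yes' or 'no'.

Initial components: {0,2,3,4,5,6,7,8} {1}
Removing edge (0,3): it was a bridge — component count 2 -> 3.
New components: {0} {1} {2,3,4,5,6,7,8}
Are 1 and 2 in the same component? no

Answer: no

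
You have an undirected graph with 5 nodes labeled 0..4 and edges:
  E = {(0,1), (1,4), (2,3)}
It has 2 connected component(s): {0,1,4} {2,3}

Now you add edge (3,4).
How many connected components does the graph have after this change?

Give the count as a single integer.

Initial component count: 2
Add (3,4): merges two components. Count decreases: 2 -> 1.
New component count: 1

Answer: 1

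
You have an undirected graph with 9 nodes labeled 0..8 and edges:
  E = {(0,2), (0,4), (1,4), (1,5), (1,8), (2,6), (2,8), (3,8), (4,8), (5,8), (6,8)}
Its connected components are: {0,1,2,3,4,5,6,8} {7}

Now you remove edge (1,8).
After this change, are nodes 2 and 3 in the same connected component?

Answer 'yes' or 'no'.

Answer: yes

Derivation:
Initial components: {0,1,2,3,4,5,6,8} {7}
Removing edge (1,8): not a bridge — component count unchanged at 2.
New components: {0,1,2,3,4,5,6,8} {7}
Are 2 and 3 in the same component? yes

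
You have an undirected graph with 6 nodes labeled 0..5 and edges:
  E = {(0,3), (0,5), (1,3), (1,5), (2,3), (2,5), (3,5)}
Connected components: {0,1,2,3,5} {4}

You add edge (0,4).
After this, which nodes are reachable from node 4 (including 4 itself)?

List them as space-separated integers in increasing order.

Before: nodes reachable from 4: {4}
Adding (0,4): merges 4's component with another. Reachability grows.
After: nodes reachable from 4: {0,1,2,3,4,5}

Answer: 0 1 2 3 4 5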